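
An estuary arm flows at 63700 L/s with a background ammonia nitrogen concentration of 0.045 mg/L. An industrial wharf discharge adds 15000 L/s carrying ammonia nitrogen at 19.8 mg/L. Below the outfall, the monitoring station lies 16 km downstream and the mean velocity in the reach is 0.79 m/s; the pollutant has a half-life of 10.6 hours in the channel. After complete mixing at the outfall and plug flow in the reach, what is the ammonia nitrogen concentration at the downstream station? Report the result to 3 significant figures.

2.64 mg/L

Conservation of mass: C = (63700·0.04500 + 15000·19.80) / 78700 = 299900/78700 = 3.810 mg/L.
Travel time t = 16·1000 / 0.79 = 20250 s = 5.626 h.
Half-life 10.6 h → k = ln 2 / 10.6 = 0.06539 h⁻¹ = 1.569 d⁻¹.
First-order decay: C = 3.810·exp(−k·t) = 3.810·0.6922 = 2.637 mg/L.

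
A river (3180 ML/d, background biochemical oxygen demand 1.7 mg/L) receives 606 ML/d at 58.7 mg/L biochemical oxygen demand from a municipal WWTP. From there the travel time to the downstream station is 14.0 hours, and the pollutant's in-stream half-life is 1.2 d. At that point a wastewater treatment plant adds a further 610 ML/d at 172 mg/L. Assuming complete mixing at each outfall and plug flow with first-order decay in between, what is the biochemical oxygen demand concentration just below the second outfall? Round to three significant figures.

Mass balance: C = (3180·1.700 + 606.0·58.70) / 3786 = 40980/3786 = 10.82 mg/L; combined flow 3786 ML/d.
Half-life 1.2 d → k = ln 2 / 1.2 = 0.5776 d⁻¹.
First-order decay: C = 10.82·exp(−k·t) = 10.82·0.7139 = 7.727 mg/L.
At the second outfall, C = (3786·7.727 + 610.0·172.0) / (3786 + 610.0) = 30.52 mg/L.

30.5 mg/L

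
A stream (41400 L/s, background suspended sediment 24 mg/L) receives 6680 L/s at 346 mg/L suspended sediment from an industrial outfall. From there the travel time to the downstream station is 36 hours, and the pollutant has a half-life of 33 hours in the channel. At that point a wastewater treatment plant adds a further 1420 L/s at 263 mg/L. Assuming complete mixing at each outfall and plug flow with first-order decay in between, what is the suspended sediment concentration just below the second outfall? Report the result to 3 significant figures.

Conservation of mass: C = (41400·24.00 + 6680·346.0) / 48080 = 3305000/48080 = 68.74 mg/L; combined flow 48080 L/s.
Half-life 33 h → k = ln 2 / 33 = 0.02100 h⁻¹ = 0.5041 d⁻¹.
First-order decay: C = 68.74·exp(−k·t) = 68.74·0.4695 = 32.27 mg/L.
At the second outfall, C = (48080·32.27 + 1420·263.0) / (48080 + 1420) = 38.89 mg/L.

38.9 mg/L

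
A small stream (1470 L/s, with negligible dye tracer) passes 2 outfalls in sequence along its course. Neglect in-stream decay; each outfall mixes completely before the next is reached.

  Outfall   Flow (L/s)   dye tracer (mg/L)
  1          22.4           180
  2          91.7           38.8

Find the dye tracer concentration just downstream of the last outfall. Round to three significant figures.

After outfall 1: Q = 1470 + 22.40 = 1492 L/s; C = (1470·0 + 22.40·180.0)/1492 = 2.702 mg/L.
After outfall 2: Q = 1492 + 91.70 = 1584 L/s; C = (1492·2.702 + 91.70·38.80)/1584 = 4.791 mg/L.

4.79 mg/L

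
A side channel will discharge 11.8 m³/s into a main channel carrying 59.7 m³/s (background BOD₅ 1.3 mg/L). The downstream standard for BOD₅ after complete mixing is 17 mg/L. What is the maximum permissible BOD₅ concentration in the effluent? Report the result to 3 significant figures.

96.4 mg/L

At the limit, (Qr·Cr + Qe·Cₑ)/(Qr + Qe) = 17:
Cₑ = (71.50·17 − 59.70·1.300) / 11.80 = 96.43 mg/L.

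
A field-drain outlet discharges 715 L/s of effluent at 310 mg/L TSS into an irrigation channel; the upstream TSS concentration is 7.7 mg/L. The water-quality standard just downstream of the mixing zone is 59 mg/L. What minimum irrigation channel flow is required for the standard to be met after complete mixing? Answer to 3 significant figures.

Set C_mix = 59: (Q·7.700 + 715.0·310.0) / (Q + 715.0) = 59
→ Q = 715.0·(310.0 − 59)/(59 − 7.700) = 3498 L/s.

3500 L/s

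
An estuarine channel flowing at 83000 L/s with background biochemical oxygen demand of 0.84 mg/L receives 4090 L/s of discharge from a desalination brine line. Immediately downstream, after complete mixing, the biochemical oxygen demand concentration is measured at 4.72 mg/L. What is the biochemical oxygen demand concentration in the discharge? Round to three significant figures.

83.5 mg/L

Mass balance: 83000·0.8400 + 4090·Cₑ = 87090·4.720
→ Cₑ = (87090·4.720 − 83000·0.8400) / 4090 = 83.46 mg/L.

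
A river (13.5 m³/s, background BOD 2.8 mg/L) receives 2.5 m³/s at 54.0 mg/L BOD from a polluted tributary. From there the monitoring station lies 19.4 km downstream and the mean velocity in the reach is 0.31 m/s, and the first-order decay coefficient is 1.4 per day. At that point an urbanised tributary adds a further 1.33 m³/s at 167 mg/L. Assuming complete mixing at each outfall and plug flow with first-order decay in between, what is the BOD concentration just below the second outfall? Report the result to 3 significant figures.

16.4 mg/L

After mixing, C = (13.50·2.800 + 2.500·54.00) / 16.00 = 172.8/16.00 = 10.80 mg/L; combined flow 16.00 m³/s.
Travel time t = 19.4·1000 / 0.31 = 62580 s = 17.38 h.
Decay over the reach: 10.80·exp(−kt) = 10.80·0.3628 = 3.918 mg/L.
Second outfall: C = (16.00·3.918 + 1.330·167.0)/17.33 = 16.43 mg/L.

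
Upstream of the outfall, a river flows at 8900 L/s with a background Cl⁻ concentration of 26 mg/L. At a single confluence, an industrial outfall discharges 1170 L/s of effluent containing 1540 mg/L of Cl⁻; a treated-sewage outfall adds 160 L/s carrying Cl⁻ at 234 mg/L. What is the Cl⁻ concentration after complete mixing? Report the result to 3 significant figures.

202 mg/L

Conservation of mass: C = (8900·26.00 + 1170·1540 + 160.0·234.0) / 10230 = 2071000/10230 = 202.4 mg/L.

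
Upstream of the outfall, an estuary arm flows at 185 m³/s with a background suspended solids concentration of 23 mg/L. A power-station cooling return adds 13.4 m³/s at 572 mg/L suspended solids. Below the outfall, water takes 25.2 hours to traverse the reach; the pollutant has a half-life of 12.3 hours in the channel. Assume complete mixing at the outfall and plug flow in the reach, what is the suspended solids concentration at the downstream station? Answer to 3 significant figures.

Mass balance: C = (185.0·23.00 + 13.40·572.0) / 198.4 = 11920/198.4 = 60.08 mg/L.
Half-life 12.3 h → k = ln 2 / 12.3 = 0.05635 h⁻¹ = 1.352 d⁻¹.
First-order decay: C = 60.08·exp(−k·t) = 60.08·0.2417 = 14.52 mg/L.

14.5 mg/L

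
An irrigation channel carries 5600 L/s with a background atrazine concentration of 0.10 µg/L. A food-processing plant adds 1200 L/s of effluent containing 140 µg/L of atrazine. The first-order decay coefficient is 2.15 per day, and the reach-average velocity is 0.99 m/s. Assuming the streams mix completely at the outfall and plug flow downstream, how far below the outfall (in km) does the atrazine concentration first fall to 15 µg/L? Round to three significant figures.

Mixed concentration C = ΣQC/ΣQ = (5600·0.1000 + 1200·140.0) / 6800 = 168600/6800 = 24.79 µg/L.
Set 24.79·exp(−k·t) = 15 → t = ln(24.79/15)/k = 20190 s = 5.607 h.
Distance = v·t = 0.99·20190 = 19980 m = 19.98 km.

20.0 km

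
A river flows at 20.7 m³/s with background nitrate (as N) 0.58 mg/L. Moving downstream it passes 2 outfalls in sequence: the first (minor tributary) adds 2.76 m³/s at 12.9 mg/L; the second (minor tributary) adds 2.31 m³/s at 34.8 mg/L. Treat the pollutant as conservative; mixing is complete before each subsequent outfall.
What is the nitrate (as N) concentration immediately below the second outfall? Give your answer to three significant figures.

4.97 mg/L

After outfall 1: Q = 20.70 + 2.760 = 23.46 m³/s; C = (20.70·0.5800 + 2.760·12.90)/23.46 = 2.029 mg/L.
After outfall 2: Q = 23.46 + 2.310 = 25.77 m³/s; C = (23.46·2.029 + 2.310·34.80)/25.77 = 4.967 mg/L.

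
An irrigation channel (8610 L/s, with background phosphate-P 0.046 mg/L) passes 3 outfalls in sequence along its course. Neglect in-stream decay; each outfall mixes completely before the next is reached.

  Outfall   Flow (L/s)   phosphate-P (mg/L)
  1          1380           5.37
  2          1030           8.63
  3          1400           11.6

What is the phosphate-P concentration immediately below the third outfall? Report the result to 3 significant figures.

Below outfall 1: Q → 9990 L/s, C = (8610·0.04600 + 1380·5.370)/9990 = 0.7814 mg/L.
Below outfall 2: Q → 11020 L/s, C = (9990·0.7814 + 1030·8.630)/11020 = 1.515 mg/L.
Below outfall 3: Q → 12420 L/s, C = (11020·1.515 + 1400·11.60)/12420 = 2.652 mg/L.

2.65 mg/L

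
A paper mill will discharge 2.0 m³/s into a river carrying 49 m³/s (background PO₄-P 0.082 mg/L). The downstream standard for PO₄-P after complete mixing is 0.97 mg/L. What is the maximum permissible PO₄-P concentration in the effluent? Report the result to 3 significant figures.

At the limit, (Qr·Cr + Qe·Cₑ)/(Qr + Qe) = 0.97:
Cₑ = (51.00·0.97 − 49.00·0.08200) / 2.000 = 22.73 mg/L.

22.7 mg/L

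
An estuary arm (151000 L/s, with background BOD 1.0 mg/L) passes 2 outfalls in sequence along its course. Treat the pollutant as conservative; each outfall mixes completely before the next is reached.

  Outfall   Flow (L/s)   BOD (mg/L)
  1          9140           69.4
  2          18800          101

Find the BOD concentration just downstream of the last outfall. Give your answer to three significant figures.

Below outfall 1: Q → 160100 L/s, C = (151000·1.000 + 9140·69.40)/160100 = 4.904 mg/L.
Below outfall 2: Q → 178900 L/s, C = (160100·4.904 + 18800·101.0)/178900 = 15.00 mg/L.

15.0 mg/L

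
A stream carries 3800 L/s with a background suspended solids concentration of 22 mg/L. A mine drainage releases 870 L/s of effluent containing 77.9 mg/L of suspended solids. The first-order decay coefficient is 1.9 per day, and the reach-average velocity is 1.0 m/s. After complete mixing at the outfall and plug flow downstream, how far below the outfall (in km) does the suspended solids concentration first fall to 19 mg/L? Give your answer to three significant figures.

Mass balance: C = (3800·22.00 + 870.0·77.90) / 4670 = 151400/4670 = 32.41 mg/L.
Set 32.41·exp(−k·t) = 19 → t = ln(32.41/19)/k = 24290 s = 6.747 h.
Distance = v·t = 1.0·24290 = 24290 m = 24.29 km.

24.3 km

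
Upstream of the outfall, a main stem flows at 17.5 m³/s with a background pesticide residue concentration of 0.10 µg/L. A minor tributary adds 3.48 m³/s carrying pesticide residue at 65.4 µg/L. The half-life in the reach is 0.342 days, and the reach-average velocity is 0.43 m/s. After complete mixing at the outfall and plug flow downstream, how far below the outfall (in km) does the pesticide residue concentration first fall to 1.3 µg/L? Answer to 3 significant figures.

39.0 km

After mixing, C = (17.50·0.1000 + 3.480·65.40) / 20.98 = 229.3/20.98 = 10.93 µg/L.
Half-life 0.342 d → k = ln 2 / 0.342 = 2.027 d⁻¹.
Set 10.93·exp(−k·t) = 1.3 → t = ln(10.93/1.3)/k = 90770 s = 25.21 h.
Distance = v·t = 0.43·90770 = 39030 m = 39.03 km.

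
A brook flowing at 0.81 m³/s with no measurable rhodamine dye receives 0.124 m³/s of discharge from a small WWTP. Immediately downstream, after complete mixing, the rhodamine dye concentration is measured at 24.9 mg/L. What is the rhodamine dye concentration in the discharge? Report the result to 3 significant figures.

188 mg/L

Mass balance: 0.8100·0 + 0.1240·Cₑ = 0.9340·24.90
→ Cₑ = (0.9340·24.90 − 0.8100·0) / 0.1240 = 187.6 mg/L.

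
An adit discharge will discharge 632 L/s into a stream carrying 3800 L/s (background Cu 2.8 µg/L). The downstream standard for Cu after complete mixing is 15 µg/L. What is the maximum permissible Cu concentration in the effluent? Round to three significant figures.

At the limit, (Qr·Cr + Qe·Cₑ)/(Qr + Qe) = 15:
Cₑ = (4432·15 − 3800·2.800) / 632.0 = 88.35 µg/L.

88.4 µg/L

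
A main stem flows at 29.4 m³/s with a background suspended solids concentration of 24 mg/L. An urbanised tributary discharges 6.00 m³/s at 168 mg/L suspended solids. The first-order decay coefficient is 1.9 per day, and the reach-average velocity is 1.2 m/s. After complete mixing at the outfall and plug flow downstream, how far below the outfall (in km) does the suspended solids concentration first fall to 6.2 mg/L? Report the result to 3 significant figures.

Mixed concentration C = ΣQC/ΣQ = (29.40·24.00 + 6.000·168.0) / 35.40 = 1714/35.40 = 48.41 mg/L.
Set 48.41·exp(−k·t) = 6.2 → t = ln(48.41/6.2)/k = 93450 s = 25.96 h.
Distance = v·t = 1.2·93450 = 112100 m = 112.1 km.

112 km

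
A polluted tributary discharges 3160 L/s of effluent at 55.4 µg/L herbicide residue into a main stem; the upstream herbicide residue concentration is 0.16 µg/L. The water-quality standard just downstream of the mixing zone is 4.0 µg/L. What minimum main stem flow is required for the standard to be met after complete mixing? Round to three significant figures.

42300 L/s

Set C_mix = 4.0: (Q·0.1600 + 3160·55.40) / (Q + 3160) = 4.0
→ Q = 3160·(55.40 − 4.0)/(4.0 − 0.1600) = 42300 L/s.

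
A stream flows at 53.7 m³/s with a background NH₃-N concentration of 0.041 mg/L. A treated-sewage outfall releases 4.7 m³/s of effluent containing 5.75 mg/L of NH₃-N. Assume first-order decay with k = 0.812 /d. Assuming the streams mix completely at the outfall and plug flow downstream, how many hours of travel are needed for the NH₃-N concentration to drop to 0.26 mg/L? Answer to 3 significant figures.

Mass balance: C = (53.70·0.04100 + 4.700·5.750) / 58.40 = 29.23/58.40 = 0.5005 mg/L.
0.5005·exp(−k·t) = 0.26 → t = ln(0.5005/0.26)/k = 69680 s = 19.35 h.

19.4 h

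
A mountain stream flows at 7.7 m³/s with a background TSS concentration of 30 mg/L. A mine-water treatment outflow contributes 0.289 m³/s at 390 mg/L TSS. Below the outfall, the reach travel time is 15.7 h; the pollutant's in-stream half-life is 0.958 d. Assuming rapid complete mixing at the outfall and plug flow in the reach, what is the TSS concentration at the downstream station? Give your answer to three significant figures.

26.8 mg/L

Conservation of mass: C = (7.700·30.00 + 0.2890·390.0) / 7.989 = 343.7/7.989 = 43.02 mg/L.
Half-life 0.958 d → k = ln 2 / 0.958 = 0.7235 d⁻¹.
After decay, C = 43.02 × e^(−kt) = 43.02 × 0.6229 = 26.80 mg/L.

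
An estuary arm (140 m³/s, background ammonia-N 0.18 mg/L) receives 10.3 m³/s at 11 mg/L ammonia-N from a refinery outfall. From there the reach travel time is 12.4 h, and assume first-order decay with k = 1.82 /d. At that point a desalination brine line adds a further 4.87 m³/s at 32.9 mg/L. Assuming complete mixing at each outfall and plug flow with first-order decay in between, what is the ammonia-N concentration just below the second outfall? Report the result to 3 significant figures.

1.38 mg/L

Mass balance: C = (140.0·0.1800 + 10.30·11.00) / 150.3 = 138.5/150.3 = 0.9215 mg/L; combined flow 150.3 m³/s.
Applying C = C₀e^(−kt): 0.9215 × 0.3905 = 0.3598 mg/L.
At the second outfall, C = (150.3·0.3598 + 4.870·32.90) / (150.3 + 4.870) = 1.381 mg/L.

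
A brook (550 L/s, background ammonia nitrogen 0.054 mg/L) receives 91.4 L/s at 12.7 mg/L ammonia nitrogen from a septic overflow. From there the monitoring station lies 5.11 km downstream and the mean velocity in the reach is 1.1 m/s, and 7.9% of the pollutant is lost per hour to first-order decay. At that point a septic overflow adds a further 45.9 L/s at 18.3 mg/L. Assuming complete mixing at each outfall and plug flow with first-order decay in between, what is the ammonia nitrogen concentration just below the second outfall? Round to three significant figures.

2.78 mg/L

Flow-weighted average: C = (550.0·0.05400 + 91.40·12.70) / 641.4 = 1190/641.4 = 1.856 mg/L; combined flow 641.4 L/s.
Travel time t = 5.11·1000 / 1.1 = 4645 s = 1.290 h.
7.9%/h lost → k = −ln(1 − 0.079) = 0.08230 h⁻¹.
Decay over the reach: 1.856·exp(−kt) = 1.856·0.8993 = 1.669 mg/L.
At the second outfall, C = (641.4·1.669 + 45.90·18.30) / (641.4 + 45.90) = 2.780 mg/L.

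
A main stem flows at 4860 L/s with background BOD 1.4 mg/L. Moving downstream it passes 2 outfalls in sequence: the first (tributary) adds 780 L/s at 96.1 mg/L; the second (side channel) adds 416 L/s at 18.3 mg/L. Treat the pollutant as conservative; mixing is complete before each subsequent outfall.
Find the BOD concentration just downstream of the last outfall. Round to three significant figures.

14.8 mg/L

Outfall 1: combined Q = 5640 L/s; C = (4860·1.400 + 780.0·96.10)/5640 = 14.50 mg/L.
Outfall 2: combined Q = 6056 L/s; C = (5640·14.50 + 416.0·18.30)/6056 = 14.76 mg/L.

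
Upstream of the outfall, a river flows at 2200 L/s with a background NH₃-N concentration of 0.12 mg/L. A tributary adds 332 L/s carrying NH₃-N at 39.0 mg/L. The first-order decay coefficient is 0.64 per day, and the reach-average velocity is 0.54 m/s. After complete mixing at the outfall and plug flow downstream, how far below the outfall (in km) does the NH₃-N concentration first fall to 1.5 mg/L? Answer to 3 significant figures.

Mixed concentration C = ΣQC/ΣQ = (2200·0.1200 + 332.0·39.00) / 2532 = 13210/2532 = 5.218 mg/L.
Set 5.218·exp(−k·t) = 1.5 → t = ln(5.218/1.5)/k = 168300 s = 46.75 h.
Distance = v·t = 0.54·168300 = 90880 m = 90.88 km.

90.9 km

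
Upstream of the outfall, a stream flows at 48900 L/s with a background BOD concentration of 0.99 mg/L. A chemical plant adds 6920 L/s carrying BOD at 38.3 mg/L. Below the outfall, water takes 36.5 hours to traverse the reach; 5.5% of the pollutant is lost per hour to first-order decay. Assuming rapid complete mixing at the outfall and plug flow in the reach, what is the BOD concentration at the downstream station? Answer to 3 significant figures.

0.712 mg/L

After mixing, C = (48900·0.9900 + 6920·38.30) / 55820 = 313400/55820 = 5.615 mg/L.
5.5%/h lost → k = −ln(1 − 0.055) = 0.05657 h⁻¹.
Applying C = C₀e^(−kt): 5.615 × 0.1268 = 0.7123 mg/L.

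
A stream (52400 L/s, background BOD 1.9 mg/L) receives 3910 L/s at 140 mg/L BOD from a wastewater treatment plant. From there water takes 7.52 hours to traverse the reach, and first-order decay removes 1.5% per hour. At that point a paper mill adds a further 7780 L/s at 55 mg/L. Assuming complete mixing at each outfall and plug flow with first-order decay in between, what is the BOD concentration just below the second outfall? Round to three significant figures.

Mass balance: C = (52400·1.900 + 3910·140.0) / 56310 = 647000/56310 = 11.49 mg/L; combined flow 56310 L/s.
1.5%/h lost → k = −ln(1 − 0.015) = 0.01511 h⁻¹.
Applying C = C₀e^(−kt): 11.49 × 0.8926 = 10.25 mg/L.
Second outfall: C = (56310·10.25 + 7780·55.00)/64090 = 15.69 mg/L.

15.7 mg/L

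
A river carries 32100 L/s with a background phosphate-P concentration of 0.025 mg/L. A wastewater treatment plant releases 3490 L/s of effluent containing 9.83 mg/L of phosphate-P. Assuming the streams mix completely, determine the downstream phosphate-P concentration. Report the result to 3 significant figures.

After mixing, C = (32100·0.02500 + 3490·9.830) / 35590 = 35110/35590 = 0.9865 mg/L.

0.986 mg/L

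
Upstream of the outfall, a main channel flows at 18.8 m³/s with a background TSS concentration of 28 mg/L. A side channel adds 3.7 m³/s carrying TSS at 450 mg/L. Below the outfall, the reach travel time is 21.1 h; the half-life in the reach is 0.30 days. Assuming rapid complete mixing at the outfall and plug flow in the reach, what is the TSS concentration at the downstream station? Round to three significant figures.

12.8 mg/L

Mixed concentration C = ΣQC/ΣQ = (18.80·28.00 + 3.700·450.0) / 22.50 = 2191/22.50 = 97.40 mg/L.
Half-life 0.30 d → k = ln 2 / 0.30 = 2.310 d⁻¹.
First-order decay: C = 97.40·exp(−k·t) = 97.40·0.1312 = 12.77 mg/L.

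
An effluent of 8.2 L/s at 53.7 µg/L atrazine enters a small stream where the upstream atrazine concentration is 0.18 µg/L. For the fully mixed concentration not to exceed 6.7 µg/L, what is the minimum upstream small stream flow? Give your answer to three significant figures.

59.1 L/s

Set C_mix = 6.7: (Q·0.1800 + 8.200·53.70) / (Q + 8.200) = 6.7
→ Q = 8.200·(53.70 − 6.7)/(6.7 − 0.1800) = 59.11 L/s.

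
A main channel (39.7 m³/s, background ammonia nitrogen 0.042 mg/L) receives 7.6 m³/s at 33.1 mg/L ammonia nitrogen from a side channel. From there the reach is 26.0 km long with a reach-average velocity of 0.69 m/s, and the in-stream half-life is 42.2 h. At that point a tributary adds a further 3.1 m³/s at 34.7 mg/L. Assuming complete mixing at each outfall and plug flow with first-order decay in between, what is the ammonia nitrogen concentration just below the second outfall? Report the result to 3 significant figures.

Flow-weighted average: C = (39.70·0.04200 + 7.600·33.10) / 47.30 = 253.2/47.30 = 5.354 mg/L; combined flow 47.30 m³/s.
Travel time t = 26.0·1000 / 0.69 = 37680 s = 10.47 h.
Half-life 42.2 h → k = ln 2 / 42.2 = 0.01643 h⁻¹ = 0.3942 d⁻¹.
After decay, C = 5.354 × e^(−kt) = 5.354 × 0.8420 = 4.508 mg/L.
Second outfall: C = (47.30·4.508 + 3.100·34.70)/50.40 = 6.365 mg/L.

6.37 mg/L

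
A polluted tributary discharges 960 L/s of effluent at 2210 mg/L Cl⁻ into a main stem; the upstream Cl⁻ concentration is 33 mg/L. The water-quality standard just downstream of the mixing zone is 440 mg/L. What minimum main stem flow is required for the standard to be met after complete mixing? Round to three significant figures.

Set C_mix = 440: (Q·33.00 + 960.0·2210) / (Q + 960.0) = 440
→ Q = 960.0·(2210 − 440)/(440 − 33.00) = 4175 L/s.

4170 L/s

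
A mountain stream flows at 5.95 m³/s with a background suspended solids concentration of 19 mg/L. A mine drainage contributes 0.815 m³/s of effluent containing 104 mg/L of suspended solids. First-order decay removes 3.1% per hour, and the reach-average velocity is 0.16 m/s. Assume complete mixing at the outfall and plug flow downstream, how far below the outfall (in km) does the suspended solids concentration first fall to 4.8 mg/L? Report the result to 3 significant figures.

33.1 km

Conservation of mass: C = (5.950·19.00 + 0.8150·104.0) / 6.765 = 197.8/6.765 = 29.24 mg/L.
3.1%/h lost → k = −ln(1 − 0.031) = 0.03149 h⁻¹.
Set 29.24·exp(−k·t) = 4.8 → t = ln(29.24/4.8)/k = 206600 s = 57.38 h.
Distance = v·t = 0.16·206600 = 33050 m = 33.05 km.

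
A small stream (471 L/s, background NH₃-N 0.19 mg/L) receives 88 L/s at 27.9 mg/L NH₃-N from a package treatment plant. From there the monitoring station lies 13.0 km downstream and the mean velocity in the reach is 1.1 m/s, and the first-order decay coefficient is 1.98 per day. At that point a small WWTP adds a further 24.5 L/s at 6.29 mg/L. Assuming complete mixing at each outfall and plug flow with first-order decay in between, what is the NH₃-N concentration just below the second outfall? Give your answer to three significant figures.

3.59 mg/L

After mixing, C = (471.0·0.1900 + 88.00·27.90) / 559.0 = 2545/559.0 = 4.552 mg/L; combined flow 559.0 L/s.
Travel time t = 13.0·1000 / 1.1 = 11820 s = 3.283 h.
Decay over the reach: 4.552·exp(−kt) = 4.552·0.7627 = 3.472 mg/L.
Second outfall: C = (559.0·3.472 + 24.50·6.290)/583.5 = 3.590 mg/L.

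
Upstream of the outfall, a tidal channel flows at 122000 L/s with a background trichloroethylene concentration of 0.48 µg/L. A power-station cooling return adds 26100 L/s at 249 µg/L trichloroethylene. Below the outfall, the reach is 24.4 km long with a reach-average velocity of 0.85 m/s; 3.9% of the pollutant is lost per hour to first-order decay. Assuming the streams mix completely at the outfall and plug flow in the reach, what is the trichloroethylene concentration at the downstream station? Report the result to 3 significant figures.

Mass balance: C = (122000·0.4800 + 26100·249.0) / 148100 = 6557000/148100 = 44.28 µg/L.
Travel time t = 24.4·1000 / 0.85 = 28710 s = 7.974 h.
3.9%/h lost → k = −ln(1 − 0.039) = 0.03978 h⁻¹.
Applying C = C₀e^(−kt): 44.28 × 0.7282 = 32.24 µg/L.

32.2 µg/L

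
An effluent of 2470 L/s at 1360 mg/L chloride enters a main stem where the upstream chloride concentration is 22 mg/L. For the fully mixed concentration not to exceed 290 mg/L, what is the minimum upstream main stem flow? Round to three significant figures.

Set C_mix = 290: (Q·22.00 + 2470·1360) / (Q + 2470) = 290
→ Q = 2470·(1360 − 290)/(290 − 22.00) = 9862 L/s.

9860 L/s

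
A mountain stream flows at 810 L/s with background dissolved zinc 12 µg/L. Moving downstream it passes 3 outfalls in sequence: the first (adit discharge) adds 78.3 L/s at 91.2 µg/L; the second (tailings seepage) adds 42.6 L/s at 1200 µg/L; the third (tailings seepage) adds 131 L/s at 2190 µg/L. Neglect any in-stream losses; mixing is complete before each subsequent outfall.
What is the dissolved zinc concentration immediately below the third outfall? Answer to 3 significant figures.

334 µg/L

Below outfall 1: Q → 888.3 L/s, C = (810.0·12.00 + 78.30·91.20)/888.3 = 18.98 µg/L.
Below outfall 2: Q → 930.9 L/s, C = (888.3·18.98 + 42.60·1200)/930.9 = 73.03 µg/L.
Below outfall 3: Q → 1062 L/s, C = (930.9·73.03 + 131.0·2190)/1062 = 334.2 µg/L.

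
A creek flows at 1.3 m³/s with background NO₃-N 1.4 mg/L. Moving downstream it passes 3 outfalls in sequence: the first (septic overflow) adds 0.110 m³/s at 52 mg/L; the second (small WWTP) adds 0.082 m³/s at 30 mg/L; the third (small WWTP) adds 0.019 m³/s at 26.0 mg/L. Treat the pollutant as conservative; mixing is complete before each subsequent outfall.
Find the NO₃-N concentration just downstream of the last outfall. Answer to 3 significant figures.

6.95 mg/L

Outfall 1: combined Q = 1.410 m³/s; C = (1.300·1.400 + 0.1100·52.00)/1.410 = 5.348 mg/L.
Outfall 2: combined Q = 1.492 m³/s; C = (1.410·5.348 + 0.08200·30.00)/1.492 = 6.702 mg/L.
Outfall 3: combined Q = 1.511 m³/s; C = (1.492·6.702 + 0.01900·26.00)/1.511 = 6.945 mg/L.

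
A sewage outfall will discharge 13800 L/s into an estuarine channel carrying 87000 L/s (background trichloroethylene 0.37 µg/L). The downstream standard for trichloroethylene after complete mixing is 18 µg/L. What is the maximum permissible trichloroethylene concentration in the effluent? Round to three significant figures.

At the limit, (Qr·Cr + Qe·Cₑ)/(Qr + Qe) = 18:
Cₑ = (100800·18 − 87000·0.3700) / 13800 = 129.1 µg/L.

129 µg/L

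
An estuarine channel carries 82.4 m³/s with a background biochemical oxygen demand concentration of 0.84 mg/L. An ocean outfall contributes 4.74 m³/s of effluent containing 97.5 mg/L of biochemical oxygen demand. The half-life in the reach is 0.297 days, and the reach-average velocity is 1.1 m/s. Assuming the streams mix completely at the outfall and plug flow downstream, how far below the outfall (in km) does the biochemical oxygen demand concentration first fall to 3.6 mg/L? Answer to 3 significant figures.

21.5 km

Conservation of mass: C = (82.40·0.8400 + 4.740·97.50) / 87.14 = 531.4/87.14 = 6.098 mg/L.
Half-life 0.297 d → k = ln 2 / 0.297 = 2.334 d⁻¹.
Set 6.098·exp(−k·t) = 3.6 → t = ln(6.098/3.6)/k = 19510 s = 5.419 h.
Distance = v·t = 1.1·19510 = 21460 m = 21.46 km.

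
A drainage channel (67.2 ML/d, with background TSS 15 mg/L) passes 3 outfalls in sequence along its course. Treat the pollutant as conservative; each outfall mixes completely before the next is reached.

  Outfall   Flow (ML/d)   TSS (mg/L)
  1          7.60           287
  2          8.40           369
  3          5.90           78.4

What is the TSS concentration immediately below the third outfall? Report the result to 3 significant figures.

Outfall 1: combined Q = 74.80 ML/d; C = (67.20·15.00 + 7.600·287.0)/74.80 = 42.64 mg/L.
Outfall 2: combined Q = 83.20 ML/d; C = (74.80·42.64 + 8.400·369.0)/83.20 = 75.59 mg/L.
Outfall 3: combined Q = 89.10 ML/d; C = (83.20·75.59 + 5.900·78.40)/89.10 = 75.77 mg/L.

75.8 mg/L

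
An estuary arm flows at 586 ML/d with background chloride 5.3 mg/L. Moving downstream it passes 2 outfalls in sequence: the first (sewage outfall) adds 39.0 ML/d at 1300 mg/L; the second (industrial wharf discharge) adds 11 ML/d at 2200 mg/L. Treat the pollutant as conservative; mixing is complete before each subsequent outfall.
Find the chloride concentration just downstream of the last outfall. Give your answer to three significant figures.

After outfall 1: Q = 586.0 + 39.00 = 625.0 ML/d; C = (586.0·5.300 + 39.00·1300)/625.0 = 86.09 mg/L.
After outfall 2: Q = 625.0 + 11.00 = 636.0 ML/d; C = (625.0·86.09 + 11.00·2200)/636.0 = 122.7 mg/L.

123 mg/L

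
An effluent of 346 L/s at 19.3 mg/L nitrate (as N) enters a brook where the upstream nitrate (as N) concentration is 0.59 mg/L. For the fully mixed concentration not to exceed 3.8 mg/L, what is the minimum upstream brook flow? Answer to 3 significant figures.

Set C_mix = 3.8: (Q·0.5900 + 346.0·19.30) / (Q + 346.0) = 3.8
→ Q = 346.0·(19.30 − 3.8)/(3.8 − 0.5900) = 1671 L/s.

1670 L/s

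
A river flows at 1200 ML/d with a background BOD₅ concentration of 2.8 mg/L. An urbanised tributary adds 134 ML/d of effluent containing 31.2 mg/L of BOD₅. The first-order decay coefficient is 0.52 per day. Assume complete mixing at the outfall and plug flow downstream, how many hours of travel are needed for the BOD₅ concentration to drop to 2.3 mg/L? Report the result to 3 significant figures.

41.5 h

After mixing, C = (1200·2.800 + 134.0·31.20) / 1334 = 7541/1334 = 5.653 mg/L.
5.653·exp(−k·t) = 2.3 → t = ln(5.653/2.3)/k = 149400 s = 41.50 h.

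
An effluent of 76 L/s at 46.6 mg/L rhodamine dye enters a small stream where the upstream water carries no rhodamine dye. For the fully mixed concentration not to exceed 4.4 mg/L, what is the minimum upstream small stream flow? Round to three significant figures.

Set C_mix = 4.4: (Q·0 + 76.00·46.60) / (Q + 76.00) = 4.4
→ Q = 76.00·(46.60 − 4.4)/(4.4 − 0) = 728.9 L/s.

729 L/s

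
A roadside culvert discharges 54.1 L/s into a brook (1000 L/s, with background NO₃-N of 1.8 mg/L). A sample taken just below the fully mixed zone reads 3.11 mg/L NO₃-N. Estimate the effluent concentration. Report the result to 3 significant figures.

27.3 mg/L

Mass balance: 1000·1.800 + 54.10·Cₑ = 1054·3.110
→ Cₑ = (1054·3.110 − 1000·1.800) / 54.10 = 27.32 mg/L.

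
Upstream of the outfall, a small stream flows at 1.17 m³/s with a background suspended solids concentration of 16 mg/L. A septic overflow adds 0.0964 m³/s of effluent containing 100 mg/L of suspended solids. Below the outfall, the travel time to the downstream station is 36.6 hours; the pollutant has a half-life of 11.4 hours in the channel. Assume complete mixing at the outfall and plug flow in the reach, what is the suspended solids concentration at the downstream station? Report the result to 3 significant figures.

Mass balance: C = (1.170·16.00 + 0.09640·100.0) / 1.266 = 28.36/1.266 = 22.39 mg/L.
Half-life 11.4 h → k = ln 2 / 11.4 = 0.06080 h⁻¹ = 1.459 d⁻¹.
Applying C = C₀e^(−kt): 22.39 × 0.1080 = 2.419 mg/L.

2.42 mg/L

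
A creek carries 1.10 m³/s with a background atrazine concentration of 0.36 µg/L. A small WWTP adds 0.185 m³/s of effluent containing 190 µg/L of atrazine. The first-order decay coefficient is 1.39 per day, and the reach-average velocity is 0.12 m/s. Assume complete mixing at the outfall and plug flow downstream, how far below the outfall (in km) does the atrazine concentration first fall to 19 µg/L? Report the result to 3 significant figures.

Flow-weighted average: C = (1.100·0.3600 + 0.1850·190.0) / 1.285 = 35.55/1.285 = 27.66 µg/L.
Set 27.66·exp(−k·t) = 19 → t = ln(27.66/19)/k = 23350 s = 6.486 h.
Distance = v·t = 0.12·23350 = 2802 m = 2.802 km.

2.80 km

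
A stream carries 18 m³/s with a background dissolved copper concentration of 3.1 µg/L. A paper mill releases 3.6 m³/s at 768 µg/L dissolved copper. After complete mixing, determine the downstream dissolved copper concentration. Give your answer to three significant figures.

Mass balance: C = (18.00·3.100 + 3.600·768.0) / 21.60 = 2821/21.60 = 130.6 µg/L.

131 µg/L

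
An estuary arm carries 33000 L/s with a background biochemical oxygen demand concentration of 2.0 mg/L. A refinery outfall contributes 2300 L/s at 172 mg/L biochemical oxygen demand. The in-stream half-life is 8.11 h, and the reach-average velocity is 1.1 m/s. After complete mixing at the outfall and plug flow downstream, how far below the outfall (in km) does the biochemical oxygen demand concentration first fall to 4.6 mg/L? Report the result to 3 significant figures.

48.4 km

After mixing, C = (33000·2.000 + 2300·172.0) / 35300 = 461600/35300 = 13.08 mg/L.
Half-life 8.11 h → k = ln 2 / 8.11 = 0.08547 h⁻¹ = 2.051 d⁻¹.
Set 13.08·exp(−k·t) = 4.6 → t = ln(13.08/4.6)/k = 44010 s = 12.22 h.
Distance = v·t = 1.1·44010 = 48410 m = 48.41 km.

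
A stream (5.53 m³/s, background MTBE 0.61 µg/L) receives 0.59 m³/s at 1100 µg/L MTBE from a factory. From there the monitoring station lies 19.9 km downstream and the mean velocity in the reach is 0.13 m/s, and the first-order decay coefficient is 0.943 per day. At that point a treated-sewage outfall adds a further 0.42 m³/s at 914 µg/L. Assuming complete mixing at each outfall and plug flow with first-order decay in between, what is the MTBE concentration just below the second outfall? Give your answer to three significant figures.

Conservation of mass: C = (5.530·0.6100 + 0.5900·1100) / 6.120 = 652.4/6.120 = 106.6 µg/L; combined flow 6.120 m³/s.
Travel time t = 19.9·1000 / 0.13 = 153100 s = 42.52 h.
Decay over the reach: 106.6·exp(−kt) = 106.6·0.1881 = 20.05 µg/L.
At the second outfall, C = (6.120·20.05 + 0.4200·914.0) / (6.120 + 0.4200) = 77.46 µg/L.

77.5 µg/L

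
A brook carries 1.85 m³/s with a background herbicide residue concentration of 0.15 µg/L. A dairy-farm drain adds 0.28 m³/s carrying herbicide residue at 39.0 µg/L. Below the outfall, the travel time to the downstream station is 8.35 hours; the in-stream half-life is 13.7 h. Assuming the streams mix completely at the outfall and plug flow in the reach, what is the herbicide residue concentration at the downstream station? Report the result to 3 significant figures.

Flow-weighted average: C = (1.850·0.1500 + 0.2800·39.00) / 2.130 = 11.20/2.130 = 5.257 µg/L.
Half-life 13.7 h → k = ln 2 / 13.7 = 0.05059 h⁻¹ = 1.214 d⁻¹.
After decay, C = 5.257 × e^(−kt) = 5.257 × 0.6554 = 3.446 µg/L.

3.45 µg/L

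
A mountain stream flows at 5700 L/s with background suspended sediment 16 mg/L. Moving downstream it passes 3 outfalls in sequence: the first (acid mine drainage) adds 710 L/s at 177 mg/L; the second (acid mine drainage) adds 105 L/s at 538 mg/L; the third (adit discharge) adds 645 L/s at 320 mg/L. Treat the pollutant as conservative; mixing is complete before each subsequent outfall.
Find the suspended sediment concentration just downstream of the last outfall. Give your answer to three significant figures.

After outfall 1: Q = 5700 + 710.0 = 6410 L/s; C = (5700·16.00 + 710.0·177.0)/6410 = 33.83 mg/L.
After outfall 2: Q = 6410 + 105.0 = 6515 L/s; C = (6410·33.83 + 105.0·538.0)/6515 = 41.96 mg/L.
After outfall 3: Q = 6515 + 645.0 = 7160 L/s; C = (6515·41.96 + 645.0·320.0)/7160 = 67.01 mg/L.

67.0 mg/L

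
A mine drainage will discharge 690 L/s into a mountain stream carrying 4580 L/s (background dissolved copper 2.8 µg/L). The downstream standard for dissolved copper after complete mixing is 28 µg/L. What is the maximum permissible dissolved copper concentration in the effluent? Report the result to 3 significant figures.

At the limit, (Qr·Cr + Qe·Cₑ)/(Qr + Qe) = 28:
Cₑ = (5270·28 − 4580·2.800) / 690.0 = 195.3 µg/L.

195 µg/L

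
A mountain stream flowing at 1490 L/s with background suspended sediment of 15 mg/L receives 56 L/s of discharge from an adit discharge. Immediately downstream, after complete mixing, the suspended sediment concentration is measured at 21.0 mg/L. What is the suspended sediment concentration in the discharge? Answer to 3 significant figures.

181 mg/L

Mass balance: 1490·15.00 + 56.00·Cₑ = 1546·21.00
→ Cₑ = (1546·21.00 − 1490·15.00) / 56.00 = 180.6 mg/L.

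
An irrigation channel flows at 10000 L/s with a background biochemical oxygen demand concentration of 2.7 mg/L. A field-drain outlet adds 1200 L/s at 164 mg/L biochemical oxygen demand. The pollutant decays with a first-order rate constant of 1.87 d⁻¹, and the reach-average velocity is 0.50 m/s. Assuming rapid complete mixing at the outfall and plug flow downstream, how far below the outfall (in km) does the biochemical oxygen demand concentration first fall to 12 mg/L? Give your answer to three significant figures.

Mixed concentration C = ΣQC/ΣQ = (10000·2.700 + 1200·164.0) / 11200 = 223800/11200 = 19.98 mg/L.
Set 19.98·exp(−k·t) = 12 → t = ln(19.98/12)/k = 23560 s = 6.545 h.
Distance = v·t = 0.50·23560 = 11780 m = 11.78 km.

11.8 km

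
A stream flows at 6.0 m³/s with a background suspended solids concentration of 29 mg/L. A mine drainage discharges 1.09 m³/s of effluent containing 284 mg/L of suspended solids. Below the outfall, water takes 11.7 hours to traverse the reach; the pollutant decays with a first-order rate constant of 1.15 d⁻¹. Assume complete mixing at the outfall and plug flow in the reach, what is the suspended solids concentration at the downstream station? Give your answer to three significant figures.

Mixed concentration C = ΣQC/ΣQ = (6.000·29.00 + 1.090·284.0) / 7.090 = 483.6/7.090 = 68.20 mg/L.
Decay over the reach: 68.20·exp(−kt) = 68.20·0.5709 = 38.93 mg/L.

38.9 mg/L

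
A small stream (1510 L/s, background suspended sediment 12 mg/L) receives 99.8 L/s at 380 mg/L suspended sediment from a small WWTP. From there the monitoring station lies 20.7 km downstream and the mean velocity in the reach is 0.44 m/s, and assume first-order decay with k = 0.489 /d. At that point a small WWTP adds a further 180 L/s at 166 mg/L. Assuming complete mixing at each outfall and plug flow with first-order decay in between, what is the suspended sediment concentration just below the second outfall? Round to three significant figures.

40.7 mg/L

Mixed concentration C = ΣQC/ΣQ = (1510·12.00 + 99.80·380.0) / 1610 = 56040/1610 = 34.81 mg/L; combined flow 1610 L/s.
Travel time t = 20.7·1000 / 0.44 = 47050 s = 13.07 h.
Applying C = C₀e^(−kt): 34.81 × 0.7662 = 26.68 mg/L.
Second outfall: C = (1610·26.68 + 180.0·166.0)/1790 = 40.69 mg/L.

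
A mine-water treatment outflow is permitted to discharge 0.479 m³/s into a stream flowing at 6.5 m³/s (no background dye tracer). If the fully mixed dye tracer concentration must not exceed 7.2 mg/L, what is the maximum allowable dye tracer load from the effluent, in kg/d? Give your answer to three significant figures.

4340 kg/d

Mass balance at the limit: 6.500·0 + 0.4790·Cₑ = 6.979·7.2 → Cₑ = 104.9 mg/L.
Load = 0.4790 m³/s × 104.9 g/m³ × 86 400 s/d = 4341 kg/d.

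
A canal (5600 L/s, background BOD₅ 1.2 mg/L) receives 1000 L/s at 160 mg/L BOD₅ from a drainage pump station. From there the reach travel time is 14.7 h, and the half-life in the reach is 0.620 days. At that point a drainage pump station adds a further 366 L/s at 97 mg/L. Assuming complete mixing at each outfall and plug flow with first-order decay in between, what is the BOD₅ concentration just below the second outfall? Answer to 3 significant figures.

17.2 mg/L

Mixed concentration C = ΣQC/ΣQ = (5600·1.200 + 1000·160.0) / 6600 = 166700/6600 = 25.26 mg/L; combined flow 6600 L/s.
Half-life 0.620 d → k = ln 2 / 0.620 = 1.118 d⁻¹.
Applying C = C₀e^(−kt): 25.26 × 0.5042 = 12.74 mg/L.
At the second outfall, C = (6600·12.74 + 366.0·97.00) / (6600 + 366.0) = 17.16 mg/L.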